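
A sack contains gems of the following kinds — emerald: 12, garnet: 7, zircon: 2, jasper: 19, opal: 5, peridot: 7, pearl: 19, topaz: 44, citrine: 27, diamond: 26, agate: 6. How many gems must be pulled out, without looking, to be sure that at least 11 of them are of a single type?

By pigeonhole, put each drawn gem into a box by type. The largest draw with every box below 11 takes min(count, 10) from each type; types with fewer than 10 contribute all they have.
Σ min(cᵢ, 10) = 10 + 7 + 2 + 10 + 5 + 7 + 10 + 10 + 10 + 10 + 6 = 87.
Draw number 87 + 1 = 88 must push one box to 11.

88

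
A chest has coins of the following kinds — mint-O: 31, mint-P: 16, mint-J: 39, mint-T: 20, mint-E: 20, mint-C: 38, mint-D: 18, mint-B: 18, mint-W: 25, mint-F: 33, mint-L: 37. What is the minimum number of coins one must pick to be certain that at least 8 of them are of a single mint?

78

By pigeonhole, the 11 mints are the holes; the coins drawn are the pigeons.
To avoid 8 of any one mint, the worst case takes at most 7 of each mint.
That gives 7 + 7 + 7 + 7 + 7 + 7 + 7 + 7 + 7 + 7 + 7 = 77 coins with no mint reaching 8.
The next coin forces some mint to 8, so 77 + 1 = 78.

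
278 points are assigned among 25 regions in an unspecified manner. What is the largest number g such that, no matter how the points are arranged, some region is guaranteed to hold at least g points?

By pigeonhole, the 25 regions are the holes and the 278 points are the pigeons.
If every region held at most 11 points, the total would be at most 25 × 11 = 275, which is less than 278.
So some region holds at least ⌈278/25⌉ = 12 points.

12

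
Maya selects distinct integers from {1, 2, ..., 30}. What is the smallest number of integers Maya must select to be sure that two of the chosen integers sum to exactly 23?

Two chosen integers sum to 23 exactly when both halves of some pair {x, 23−x} with 1 ≤ x ≤ 23−x ≤ 22 are chosen — 11 such pairs.
The remaining 8 elements (those with no distinct partner in range) can never complete a 23-sum, so the worst case takes all of them and one from each pair: 8 + 11 = 19.
Pigeonhole: the 20th integer has to be the second member of some pair, so 19 + 1 = 20.

20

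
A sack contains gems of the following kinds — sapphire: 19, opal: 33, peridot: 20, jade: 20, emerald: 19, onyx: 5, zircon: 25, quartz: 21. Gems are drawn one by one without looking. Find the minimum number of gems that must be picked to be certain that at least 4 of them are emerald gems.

147

In the worst case for collecting emerald gems, every non-emerald gem comes out first.
There are 19 + 33 + 20 + 20 + 5 + 25 + 21 = 143 non-emerald gems altogether.
After those, each further gem must be emerald, so 143 + 4 = 147 draws guarantee 4 emerald gems.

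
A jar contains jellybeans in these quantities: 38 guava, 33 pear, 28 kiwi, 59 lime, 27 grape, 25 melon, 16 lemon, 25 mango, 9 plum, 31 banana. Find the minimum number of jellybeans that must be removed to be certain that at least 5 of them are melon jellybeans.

271

In the worst case for collecting melon jellybeans, every non-melon jellybean comes out first.
There are 38 + 33 + 28 + 59 + 27 + 16 + 25 + 9 + 31 = 266 non-melon jellybeans altogether.
After those, each further jellybean must be melon, so 266 + 5 = 271 draws guarantee 5 melon jellybeans.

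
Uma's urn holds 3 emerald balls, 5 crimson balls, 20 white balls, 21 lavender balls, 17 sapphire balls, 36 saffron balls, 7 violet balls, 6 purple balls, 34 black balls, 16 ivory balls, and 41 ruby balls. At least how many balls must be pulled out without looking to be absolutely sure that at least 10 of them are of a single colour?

The 11 colours are the holes; the balls drawn are the pigeons.
To avoid 10 of any one colour, the worst case takes at most 9 of each colour, or every ball of a colour that has fewer than 9.
That gives 3 + 5 + 9 + 9 + 9 + 9 + 7 + 6 + 9 + 9 + 9 = 84 balls with no colour reaching 10.
The next ball forces some colour to 10, so 84 + 1 = 85.

85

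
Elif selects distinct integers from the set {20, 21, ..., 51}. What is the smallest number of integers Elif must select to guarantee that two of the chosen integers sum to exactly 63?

Group the elements by complementary pair {x, 63−x}: {20,43}, {21,42}, {22,41}, …, giving 12 two-element pairs and 8 integers whose partner 63−x falls outside [20,51].
By pigeonhole, treating each of those 20 groups as a pigeonhole, one can pick one integer per group — 20 integers — with no two summing to 63.
The 21st integer lands in an occupied pair, forcing a sum of 63.

21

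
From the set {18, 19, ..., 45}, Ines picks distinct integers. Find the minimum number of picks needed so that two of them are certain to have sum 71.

Two chosen integers sum to 71 exactly when both halves of some pair {x, 71−x} with 26 ≤ x ≤ 71−x ≤ 45 are chosen — 10 such pairs.
The remaining 8 elements (those with no distinct partner in range) can never complete a 71-sum, so the worst case takes all of them and one from each pair: 8 + 10 = 18.
By pigeonhole, the 19th integer has to be the second member of some pair, so 18 + 1 = 19.

19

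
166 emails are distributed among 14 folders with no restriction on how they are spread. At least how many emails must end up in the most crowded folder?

Pigeonhole: the 14 folders are the holes and the 166 emails are the pigeons.
If every folder held at most 11 emails, the total would be at most 14 × 11 = 154, which is less than 166.
So some folder holds at least ⌈166/14⌉ = 12 emails.

12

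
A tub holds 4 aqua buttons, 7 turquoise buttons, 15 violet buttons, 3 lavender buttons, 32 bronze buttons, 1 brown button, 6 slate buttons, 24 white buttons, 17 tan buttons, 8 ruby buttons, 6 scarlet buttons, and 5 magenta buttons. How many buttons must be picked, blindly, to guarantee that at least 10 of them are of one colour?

By pigeonhole, the 12 colours are the holes; the buttons drawn are the pigeons.
To avoid 10 of any one colour, the worst case takes at most 9 of each colour, or every button of a colour that has fewer than 9.
That gives 4 + 7 + 9 + 3 + 9 + 1 + 6 + 9 + 9 + 8 + 6 + 5 = 76 buttons with no colour reaching 10.
The next button forces some colour to 10, so 76 + 1 = 77.

77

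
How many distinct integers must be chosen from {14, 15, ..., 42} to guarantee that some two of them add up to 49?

19

Group the elements by complementary pair {x, 49−x}: {14,35}, {15,34}, {16,33}, …, giving 11 two-element pairs and 7 integers whose partner 49−x falls outside [14,42].
By pigeonhole, treating each of those 18 groups as a pigeonhole, one can pick one integer per group — 18 integers — with no two summing to 49.
The 19th integer lands in an occupied pair, forcing a sum of 49.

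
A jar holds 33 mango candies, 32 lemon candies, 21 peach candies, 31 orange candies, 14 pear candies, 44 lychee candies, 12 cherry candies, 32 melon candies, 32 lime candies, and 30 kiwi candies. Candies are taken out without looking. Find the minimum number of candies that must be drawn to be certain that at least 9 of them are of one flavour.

81

Pigeonhole: the 10 flavours are the holes; the candies drawn are the pigeons.
To avoid 9 of any one flavour, the worst case takes at most 8 of each flavour.
That gives 8 + 8 + 8 + 8 + 8 + 8 + 8 + 8 + 8 + 8 = 80 candies with no flavour reaching 9.
The next candy forces some flavour to 9, so 80 + 1 = 81.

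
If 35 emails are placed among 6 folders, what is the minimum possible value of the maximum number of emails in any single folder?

By pigeonhole, the 6 folders are the holes and the 35 emails are the pigeons.
If every folder held at most 5 emails, the total would be at most 6 × 5 = 30, which is less than 35.
So some folder holds at least ⌈35/6⌉ = 6 emails.

6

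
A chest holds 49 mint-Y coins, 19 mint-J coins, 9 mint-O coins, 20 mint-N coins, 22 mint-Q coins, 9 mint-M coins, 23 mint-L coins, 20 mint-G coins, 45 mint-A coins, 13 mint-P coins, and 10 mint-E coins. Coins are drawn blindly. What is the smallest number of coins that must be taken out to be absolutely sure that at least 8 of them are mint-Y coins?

In the worst case for collecting mint-Y coins, every non-mint-Y coin comes out first.
There are 19 + 9 + 20 + 22 + 9 + 23 + 20 + 45 + 13 + 10 = 190 non-mint-Y coins altogether.
After those, each further coin must be mint-Y, so 190 + 8 = 198 draws guarantee 8 mint-Y coins.

198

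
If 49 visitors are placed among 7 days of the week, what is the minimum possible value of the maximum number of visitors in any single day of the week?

7

By the pigeonhole principle, the 7 days of the week are the holes and the 49 visitors are the pigeons.
If every day of the week held at most 6 visitors, the total would be at most 7 × 6 = 42, which is less than 49.
So some day of the week holds at least ⌈49/7⌉ = 7 visitors.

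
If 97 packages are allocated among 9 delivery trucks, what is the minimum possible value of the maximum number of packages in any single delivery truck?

11

By pigeonhole, the 9 delivery trucks are the holes and the 97 packages are the pigeons.
If every delivery truck held at most 10 packages, the total would be at most 9 × 10 = 90, which is less than 97.
So some delivery truck holds at least ⌈97/9⌉ = 11 packages.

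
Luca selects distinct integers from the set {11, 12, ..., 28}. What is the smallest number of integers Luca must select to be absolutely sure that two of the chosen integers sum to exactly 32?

A set avoiding the sum 32 can contain at most one of each pair {x, 32−x}, plus the 8 elements whose complement lies outside the range or equal to its own complement.
The integers 16, …, 28 (13 of them) are such a set: any two sum to at least 16+17 = 33 > 32.
Pigeonhole: any 14th integer completes one of the 5 pairs, so 14 choices force a sum of 32.

14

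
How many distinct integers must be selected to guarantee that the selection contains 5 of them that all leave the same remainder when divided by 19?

77

The 19 residue classes mod 19 are the pigeonholes.
With 76 integers one could put 4 in each residue class and have no class reach 5.
The 77th integer pushes some class to 5, so 19·4 + 1 = 77.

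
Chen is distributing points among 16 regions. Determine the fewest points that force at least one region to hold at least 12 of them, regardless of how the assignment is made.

With 176 points one could put exactly 11 in each of the 16 regions, and no region would reach 12.
By the pigeonhole principle, one more point must land in a region that already has 11, giving it 12.
So 16 × 11 + 1 = 177 points are required.

177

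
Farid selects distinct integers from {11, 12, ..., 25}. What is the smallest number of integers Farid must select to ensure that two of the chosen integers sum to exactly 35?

9

Two chosen integers sum to 35 exactly when both halves of some pair {x, 35−x} with 11 ≤ x ≤ 35−x ≤ 24 are chosen — 7 such pairs.
The remaining 1 element (those with no distinct partner in range) can never complete a 35-sum, so the worst case takes all of them and one from each pair: 1 + 7 = 8.
The 9th integer has to be the second member of some pair, so 8 + 1 = 9.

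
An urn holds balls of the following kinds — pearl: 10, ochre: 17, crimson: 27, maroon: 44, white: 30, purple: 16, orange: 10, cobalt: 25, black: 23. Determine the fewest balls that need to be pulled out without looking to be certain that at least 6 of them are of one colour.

46

An adversary could hand out at most 5 balls per colour: 5 + 5 + 5 + 5 + 5 + 5 + 5 + 5 + 5 = 45 balls and still no colour has 6.
One more ball lands in a colour already at 5, so 46 draws are enough and 45 are not.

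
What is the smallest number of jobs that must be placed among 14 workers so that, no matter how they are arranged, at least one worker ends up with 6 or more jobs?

With 70 jobs one could put exactly 5 in each of the 14 workers, and no worker would reach 6.
One more job must land in a worker that already has 5, giving it 6.
So 14 × 5 + 1 = 71 jobs are required.

71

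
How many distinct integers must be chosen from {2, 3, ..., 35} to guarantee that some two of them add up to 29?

Group the elements by complementary pair {x, 29−x}: {2,27}, {3,26}, {4,25}, …, giving 13 two-element pairs and 8 integers whose partner 29−x falls outside [2,35].
Treating each of those 21 groups as a pigeonhole, one can pick one integer per group — 21 integers — with no two summing to 29.
The 22nd integer lands in an occupied pair, forcing a sum of 29.

22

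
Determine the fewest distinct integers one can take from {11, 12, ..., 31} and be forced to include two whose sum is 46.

A set avoiding the sum 46 can contain at most one of each pair {x, 46−x}, plus the 5 elements whose complement lies outside the range or equal to its own complement.
The integers 11, …, 23 (13 of them) are such a set: any two sum to at least 11+12 = 23 and at most 22+23 = 45 < 46.
Pigeonhole: any 14th integer completes one of the 8 pairs, so 14 choices force a sum of 46.

14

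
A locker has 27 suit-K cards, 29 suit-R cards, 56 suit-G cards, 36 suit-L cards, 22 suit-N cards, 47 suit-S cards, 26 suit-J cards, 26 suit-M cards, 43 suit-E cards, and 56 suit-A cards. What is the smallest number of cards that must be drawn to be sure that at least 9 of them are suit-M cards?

In the worst case for collecting suit-M cards, every non-suit-M card comes out first.
There are 27 + 29 + 56 + 36 + 22 + 47 + 26 + 43 + 56 = 342 non-suit-M cards altogether.
After those, each further card must be suit-M, so 342 + 9 = 351 draws guarantee 9 suit-M cards.

351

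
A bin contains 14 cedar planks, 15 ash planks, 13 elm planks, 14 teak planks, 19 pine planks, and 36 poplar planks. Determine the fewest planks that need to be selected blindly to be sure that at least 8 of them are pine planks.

In the worst case for collecting pine planks, every non-pine plank comes out first.
There are 14 + 15 + 13 + 14 + 36 = 92 non-pine planks altogether.
After those, each further plank must be pine, so 92 + 8 = 100 draws guarantee 8 pine planks.

100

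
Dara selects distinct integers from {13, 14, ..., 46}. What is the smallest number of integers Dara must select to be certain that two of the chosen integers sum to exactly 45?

Two chosen integers sum to 45 exactly when both halves of some pair {x, 45−x} with 13 ≤ x ≤ 45−x ≤ 32 are chosen — 10 such pairs.
The remaining 14 elements (those with no distinct partner in range) can never complete a 45-sum, so the worst case takes all of them and one from each pair: 14 + 10 = 24.
By the pigeonhole principle, the 25th integer has to be the second member of some pair, so 24 + 1 = 25.

25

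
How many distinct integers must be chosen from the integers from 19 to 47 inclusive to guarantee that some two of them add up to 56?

Two chosen integers sum to 56 exactly when both halves of some pair {x, 56−x} with 19 ≤ x ≤ 56−x ≤ 37 are chosen — 9 such pairs.
The remaining 11 elements (those with no distinct partner in range) can never complete a 56-sum, so the worst case takes all of them and one from each pair: 11 + 9 = 20.
The 21st integer has to be the second member of some pair, so 20 + 1 = 21.

21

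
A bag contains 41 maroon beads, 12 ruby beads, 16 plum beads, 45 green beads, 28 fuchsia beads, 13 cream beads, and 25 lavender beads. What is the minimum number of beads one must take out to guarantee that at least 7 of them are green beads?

In the worst case for collecting green beads, every non-green bead comes out first.
There are 41 + 12 + 16 + 28 + 13 + 25 = 135 non-green beads altogether.
After those, each further bead must be green, so 135 + 7 = 142 draws guarantee 7 green beads.

142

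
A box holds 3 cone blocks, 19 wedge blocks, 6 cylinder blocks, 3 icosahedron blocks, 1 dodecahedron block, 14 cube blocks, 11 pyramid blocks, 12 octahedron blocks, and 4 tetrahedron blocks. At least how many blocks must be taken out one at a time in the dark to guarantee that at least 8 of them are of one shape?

The 9 shapes are the holes; the blocks drawn are the pigeons.
To avoid 8 of any one shape, the worst case takes at most 7 of each shape, or every block of a shape that has fewer than 7.
That gives 3 + 7 + 6 + 3 + 1 + 7 + 7 + 7 + 4 = 45 blocks with no shape reaching 8.
The next block forces some shape to 8, so 45 + 1 = 46.

46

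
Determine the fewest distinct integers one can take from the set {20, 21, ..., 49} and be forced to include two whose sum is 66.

A set avoiding the sum 66 can contain at most one of each pair {x, 66−x}, plus the 4 elements whose complement lies outside the range or equal to its own complement.
The integers 33, …, 49 (17 of them) are such a set: any two sum to at least 33+34 = 67 > 66.
By the pigeonhole principle, any 18th integer completes one of the 13 pairs, so 18 choices force a sum of 66.

18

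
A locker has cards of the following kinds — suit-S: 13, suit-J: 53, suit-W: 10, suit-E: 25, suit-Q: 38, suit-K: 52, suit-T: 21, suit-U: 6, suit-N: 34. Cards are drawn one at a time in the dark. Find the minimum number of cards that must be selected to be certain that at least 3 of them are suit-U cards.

In the worst case for collecting suit-U cards, every non-suit-U card comes out first.
There are 13 + 53 + 10 + 25 + 38 + 52 + 21 + 34 = 246 non-suit-U cards altogether.
After those, each further card must be suit-U, so 246 + 3 = 249 draws guarantee 3 suit-U cards.

249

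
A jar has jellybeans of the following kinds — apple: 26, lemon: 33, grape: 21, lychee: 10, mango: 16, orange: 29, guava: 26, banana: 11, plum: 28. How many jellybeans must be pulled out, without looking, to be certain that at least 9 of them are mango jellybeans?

In the worst case for collecting mango jellybeans, every non-mango jellybean comes out first.
There are 26 + 33 + 21 + 10 + 29 + 26 + 11 + 28 = 184 non-mango jellybeans altogether.
After those, each further jellybean must be mango, so 184 + 9 = 193 draws guarantee 9 mango jellybeans.

193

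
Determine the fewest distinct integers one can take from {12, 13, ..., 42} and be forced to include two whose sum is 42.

Group the elements by complementary pair {x, 42−x}: {12,30}, {13,29}, {14,28}, …, giving 9 two-element pairs, the single value 21 (it cannot pair with itself since the integers are distinct), and 12 integers whose partner 42−x falls outside [12,42].
Treating each of those 22 groups as a pigeonhole, one can pick one integer per group — 22 integers — with no two summing to 42.
The 23rd integer lands in an occupied pair, forcing a sum of 42.

23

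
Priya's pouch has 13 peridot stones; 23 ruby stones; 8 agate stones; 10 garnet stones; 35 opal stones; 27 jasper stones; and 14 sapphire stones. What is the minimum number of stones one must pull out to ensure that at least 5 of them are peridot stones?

122

In the worst case for collecting peridot stones, every non-peridot stone comes out first.
There are 23 + 8 + 10 + 35 + 27 + 14 = 117 non-peridot stones altogether.
After those, each further stone must be peridot, so 117 + 5 = 122 draws guarantee 5 peridot stones.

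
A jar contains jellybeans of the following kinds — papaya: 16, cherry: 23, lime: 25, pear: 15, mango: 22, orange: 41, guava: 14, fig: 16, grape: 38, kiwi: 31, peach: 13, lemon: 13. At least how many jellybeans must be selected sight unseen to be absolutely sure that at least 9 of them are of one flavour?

97

Put each drawn jellybean into a box by flavour. The largest draw with every box below 9 takes min(count, 8) from each flavour.
Σ min(cᵢ, 8) = 8 + 8 + 8 + 8 + 8 + 8 + 8 + 8 + 8 + 8 + 8 + 8 = 96.
Draw number 96 + 1 = 97 must push one box to 9.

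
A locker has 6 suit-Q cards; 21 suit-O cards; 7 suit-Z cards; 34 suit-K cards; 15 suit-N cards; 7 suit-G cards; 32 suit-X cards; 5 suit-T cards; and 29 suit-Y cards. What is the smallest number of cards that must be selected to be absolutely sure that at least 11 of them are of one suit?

By the pigeonhole principle, put each drawn card into a box by suit. The largest draw with every box below 11 takes min(count, 10) from each suit; suits with fewer than 10 contribute all they have.
Σ min(cᵢ, 10) = 6 + 10 + 7 + 10 + 10 + 7 + 10 + 5 + 10 = 75.
Draw number 75 + 1 = 76 must push one box to 11.

76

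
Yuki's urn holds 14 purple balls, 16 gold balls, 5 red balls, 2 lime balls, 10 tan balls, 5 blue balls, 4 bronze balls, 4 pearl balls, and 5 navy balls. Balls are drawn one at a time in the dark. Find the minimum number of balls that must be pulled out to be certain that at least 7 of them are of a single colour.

An adversary could hand out at most 6 balls per colour (6 colours run out sooner): 6 + 6 + 5 + 2 + 6 + 5 + 4 + 4 + 5 = 43 balls and still no colour has 7.
Pigeonhole: one more ball lands in a colour already at 6, so 44 draws are enough and 43 are not.

44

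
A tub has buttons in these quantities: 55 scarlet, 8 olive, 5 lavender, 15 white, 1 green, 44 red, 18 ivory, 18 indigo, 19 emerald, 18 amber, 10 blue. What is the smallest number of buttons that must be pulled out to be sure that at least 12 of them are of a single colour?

102

The 11 colours are the holes; the buttons drawn are the pigeons.
To avoid 12 of any one colour, the worst case takes at most 11 of each colour, or every button of a colour that has fewer than 11.
That gives 11 + 8 + 5 + 11 + 1 + 11 + 11 + 11 + 11 + 11 + 10 = 101 buttons with no colour reaching 12.
The next button forces some colour to 12, so 101 + 1 = 102.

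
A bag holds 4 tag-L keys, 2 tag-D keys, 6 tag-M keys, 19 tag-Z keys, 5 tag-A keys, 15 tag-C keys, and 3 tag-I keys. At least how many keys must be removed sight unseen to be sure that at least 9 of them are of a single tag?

37

Put each drawn key into a box by tag. The largest draw with every box below 9 takes min(count, 8) from each tag; tags with fewer than 8 contribute all they have.
Σ min(cᵢ, 8) = 4 + 2 + 6 + 8 + 5 + 8 + 3 = 36.
Draw number 36 + 1 = 37 must push one box to 9.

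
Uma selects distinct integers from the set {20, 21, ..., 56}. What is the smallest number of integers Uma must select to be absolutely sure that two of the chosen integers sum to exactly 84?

24

Group the elements by complementary pair {x, 84−x}: {28,56}, {29,55}, {30,54}, …, giving 14 two-element pairs; the single value 42 (it cannot pair with itself since the integers are distinct); and 8 integers whose partner 84−x falls outside [20,56].
By the pigeonhole principle, treating each of those 23 groups as a pigeonhole, one can pick one integer per group — 23 integers — with no two summing to 84.
The 24th integer lands in an occupied pair, forcing a sum of 84.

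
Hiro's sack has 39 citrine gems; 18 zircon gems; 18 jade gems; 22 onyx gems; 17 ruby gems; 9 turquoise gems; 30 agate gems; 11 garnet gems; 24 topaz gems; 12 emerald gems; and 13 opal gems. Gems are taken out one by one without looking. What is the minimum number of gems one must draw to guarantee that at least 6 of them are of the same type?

An adversary could hand out at most 5 gems per type: 5 + 5 + 5 + 5 + 5 + 5 + 5 + 5 + 5 + 5 + 5 = 55 gems and still no type has 6.
By pigeonhole, one more gem lands in a type already at 5, so 56 draws are enough and 55 are not.

56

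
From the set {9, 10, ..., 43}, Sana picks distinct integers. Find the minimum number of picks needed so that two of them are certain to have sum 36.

A set avoiding the sum 36 can contain at most one of each pair {x, 36−x}, plus the 17 elements whose complement lies outside the range or equal to its own complement.
The integers 18, …, 43 (26 of them) are such a set: any two sum to at least 18+19 = 37 > 36.
By the pigeonhole principle, any 27th integer completes one of the 9 pairs, so 27 choices force a sum of 36.

27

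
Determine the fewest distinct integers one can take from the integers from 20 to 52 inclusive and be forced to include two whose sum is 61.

23

Two chosen integers sum to 61 exactly when both halves of some pair {x, 61−x} with 20 ≤ x ≤ 61−x ≤ 41 are chosen — 11 such pairs.
The remaining 11 elements (those with no distinct partner in range) can never complete a 61-sum, so the worst case takes all of them and one from each pair: 11 + 11 = 22.
The 23rd integer has to be the second member of some pair, so 22 + 1 = 23.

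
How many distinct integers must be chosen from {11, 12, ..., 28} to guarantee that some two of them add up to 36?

Two chosen integers sum to 36 exactly when both halves of some pair {x, 36−x} with 11 ≤ x ≤ 36−x ≤ 25 are chosen — 7 such pairs.
The remaining 4 elements (those with no distinct partner in range) can never complete a 36-sum, so the worst case takes all of them and one from each pair: 4 + 7 = 11.
The 12th integer has to be the second member of some pair, so 11 + 1 = 12.

12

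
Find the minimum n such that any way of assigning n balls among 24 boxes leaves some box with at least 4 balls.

With 72 balls one could put exactly 3 in each of the 24 boxes, and no box would reach 4.
One more ball must land in a box that already has 3, giving it 4.
So 24 × 3 + 1 = 73 balls are required.

73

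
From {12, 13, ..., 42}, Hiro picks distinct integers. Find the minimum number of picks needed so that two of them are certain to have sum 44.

22

Group the elements by complementary pair {x, 44−x}: {12,32}, {13,31}, {14,30}, …, giving 10 two-element pairs, the single value 22 (it cannot pair with itself since the integers are distinct), and 10 integers whose partner 44−x falls outside [12,42].
Pigeonhole: treating each of those 21 groups as a pigeonhole, one can pick one integer per group — 21 integers — with no two summing to 44.
The 22nd integer lands in an occupied pair, forcing a sum of 44.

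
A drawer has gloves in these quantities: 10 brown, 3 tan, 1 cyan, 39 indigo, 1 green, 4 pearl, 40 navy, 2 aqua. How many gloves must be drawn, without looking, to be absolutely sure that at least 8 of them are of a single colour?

33

An adversary could hand out at most 7 gloves per colour (5 colours run out sooner): 7 + 3 + 1 + 7 + 1 + 4 + 7 + 2 = 32 gloves and still no colour has 8.
One more glove lands in a colour already at 7, so 33 draws are enough and 32 are not.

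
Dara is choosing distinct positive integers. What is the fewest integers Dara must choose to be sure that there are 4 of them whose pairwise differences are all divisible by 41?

Integers whose pairwise differences are multiples of 41 are exactly those sharing a remainder mod 41. Pigeonhole: the 41 residue classes mod 41 are the pigeonholes.
With 123 integers one could put 3 in each residue class and have no class reach 4.
The 124th integer pushes some class to 4, so 41·3 + 1 = 124.

124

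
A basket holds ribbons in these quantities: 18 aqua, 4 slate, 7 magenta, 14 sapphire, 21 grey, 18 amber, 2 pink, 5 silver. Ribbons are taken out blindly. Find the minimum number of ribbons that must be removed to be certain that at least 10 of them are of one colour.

Put each drawn ribbon into a box by colour. The largest draw with every box below 10 takes min(count, 9) from each colour; colours with fewer than 9 contribute all they have.
Σ min(cᵢ, 9) = 9 + 4 + 7 + 9 + 9 + 9 + 2 + 5 = 54.
Draw number 54 + 1 = 55 must push one box to 10.

55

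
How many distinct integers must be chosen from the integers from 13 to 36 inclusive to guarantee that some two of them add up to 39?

18

A set avoiding the sum 39 can contain at most one of each pair {x, 39−x}, plus the 10 elements whose complement lies outside the range.
The integers 20, …, 36 (17 of them) are such a set: any two sum to at least 20+21 = 41 > 39.
Any 18th integer completes one of the 7 pairs, so 18 choices force a sum of 39.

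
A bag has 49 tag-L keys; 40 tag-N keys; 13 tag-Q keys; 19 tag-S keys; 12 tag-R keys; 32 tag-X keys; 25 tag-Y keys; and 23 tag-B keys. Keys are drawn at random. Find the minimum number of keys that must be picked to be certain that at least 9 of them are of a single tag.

65

The 8 tags are the holes; the keys drawn are the pigeons.
To avoid 9 of any one tag, the worst case takes at most 8 of each tag.
That gives 8 + 8 + 8 + 8 + 8 + 8 + 8 + 8 = 64 keys with no tag reaching 9.
The next key forces some tag to 9, so 64 + 1 = 65.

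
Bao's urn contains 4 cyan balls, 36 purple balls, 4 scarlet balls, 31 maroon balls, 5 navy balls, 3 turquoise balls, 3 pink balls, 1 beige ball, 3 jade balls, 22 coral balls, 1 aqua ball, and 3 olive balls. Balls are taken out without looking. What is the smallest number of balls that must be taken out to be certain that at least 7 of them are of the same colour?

46

An adversary could hand out at most 6 balls per colour (9 colours run out sooner): 4 + 6 + 4 + 6 + 5 + 3 + 3 + 1 + 3 + 6 + 1 + 3 = 45 balls and still no colour has 7.
One more ball lands in a colour already at 6, so 46 draws are enough and 45 are not.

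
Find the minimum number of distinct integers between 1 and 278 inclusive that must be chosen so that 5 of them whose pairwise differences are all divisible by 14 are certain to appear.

57

Integers whose pairwise differences are multiples of 14 are exactly those sharing a remainder mod 14. By the pigeonhole principle, the 14 residue classes mod 14 are the pigeonholes.
With 56 integers one could put 4 in each residue class and have no class reach 5.
The 57th integer pushes some class to 5, so 14·4 + 1 = 57.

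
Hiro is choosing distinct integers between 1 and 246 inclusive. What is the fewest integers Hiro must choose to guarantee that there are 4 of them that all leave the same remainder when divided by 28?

85

Pigeonhole: the 28 residue classes mod 28 are the pigeonholes.
With 84 integers one could put 3 in each residue class and have no class reach 4.
The 85th integer pushes some class to 4, so 28·3 + 1 = 85.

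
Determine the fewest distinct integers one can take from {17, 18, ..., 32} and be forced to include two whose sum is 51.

10

Group the elements by complementary pair {x, 51−x}: {19,32}, {20,31}, {21,30}, …, giving 7 two-element pairs and 2 integers whose partner 51−x falls outside [17,32].
Pigeonhole: treating each of those 9 groups as a pigeonhole, one can pick one integer per group — 9 integers — with no two summing to 51.
The 10th integer lands in an occupied pair, forcing a sum of 51.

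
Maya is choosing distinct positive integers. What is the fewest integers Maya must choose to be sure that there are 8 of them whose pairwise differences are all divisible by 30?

211

Integers whose pairwise differences are multiples of 30 are exactly those sharing a remainder mod 30. By the pigeonhole principle, the 30 residue classes mod 30 are the pigeonholes.
With 210 integers one could put 7 in each residue class and have no class reach 8.
The 211th integer pushes some class to 8, so 30·7 + 1 = 211.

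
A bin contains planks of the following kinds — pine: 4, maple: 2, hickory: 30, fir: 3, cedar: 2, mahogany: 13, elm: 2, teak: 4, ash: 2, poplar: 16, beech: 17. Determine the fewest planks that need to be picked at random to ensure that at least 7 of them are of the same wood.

44

By the pigeonhole principle, the 11 woods are the holes; the planks drawn are the pigeons.
To avoid 7 of any one wood, the worst case takes at most 6 of each wood, or every plank of a wood that has fewer than 6.
That gives 4 + 2 + 6 + 3 + 2 + 6 + 2 + 4 + 2 + 6 + 6 = 43 planks with no wood reaching 7.
The next plank forces some wood to 7, so 43 + 1 = 44.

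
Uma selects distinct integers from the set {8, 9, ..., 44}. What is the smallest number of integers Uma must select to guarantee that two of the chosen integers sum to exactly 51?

A set avoiding the sum 51 can contain at most one of each pair {x, 51−x}, plus the 1 element whose complement lies outside the range.
The integers 26, …, 44 (19 of them) are such a set: any two sum to at least 26+27 = 53 > 51.
Any 20th integer completes one of the 18 pairs, so 20 choices force a sum of 51.

20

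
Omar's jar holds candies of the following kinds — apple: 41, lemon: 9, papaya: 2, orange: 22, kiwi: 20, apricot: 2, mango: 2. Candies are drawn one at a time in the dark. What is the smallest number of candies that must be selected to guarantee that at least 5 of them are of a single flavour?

By pigeonhole, the 7 flavours are the holes; the candies drawn are the pigeons.
To avoid 5 of any one flavour, the worst case takes at most 4 of each flavour, or every candy of a flavour that has fewer than 4.
That gives 4 + 4 + 2 + 4 + 4 + 2 + 2 = 22 candies with no flavour reaching 5.
The next candy forces some flavour to 5, so 22 + 1 = 23.

23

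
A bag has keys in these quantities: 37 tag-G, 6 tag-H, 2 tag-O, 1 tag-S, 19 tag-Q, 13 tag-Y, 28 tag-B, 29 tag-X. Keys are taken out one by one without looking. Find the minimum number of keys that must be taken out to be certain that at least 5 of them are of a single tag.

The 8 tags are the holes; the keys drawn are the pigeons.
To avoid 5 of any one tag, the worst case takes at most 4 of each tag, or every key of a tag that has fewer than 4.
That gives 4 + 4 + 2 + 1 + 4 + 4 + 4 + 4 = 27 keys with no tag reaching 5.
The next key forces some tag to 5, so 27 + 1 = 28.

28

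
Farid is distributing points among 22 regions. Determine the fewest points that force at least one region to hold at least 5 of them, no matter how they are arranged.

With 88 points one could put exactly 4 in each of the 22 regions, and no region would reach 5.
By the pigeonhole principle, one more point must land in a region that already has 4, giving it 5.
So 22 × 4 + 1 = 89 points are required.

89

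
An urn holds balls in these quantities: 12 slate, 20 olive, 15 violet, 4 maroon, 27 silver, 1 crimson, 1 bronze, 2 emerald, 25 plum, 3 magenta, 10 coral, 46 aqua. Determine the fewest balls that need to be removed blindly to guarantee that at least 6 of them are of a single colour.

By pigeonhole, the 12 colours are the holes; the balls drawn are the pigeons.
To avoid 6 of any one colour, the worst case takes at most 5 of each colour, or every ball of a colour that has fewer than 5.
That gives 5 + 5 + 5 + 4 + 5 + 1 + 1 + 2 + 5 + 3 + 5 + 5 = 46 balls with no colour reaching 6.
The next ball forces some colour to 6, so 46 + 1 = 47.

47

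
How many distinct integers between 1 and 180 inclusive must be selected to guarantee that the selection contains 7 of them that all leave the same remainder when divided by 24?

By the pigeonhole principle, the 24 residue classes mod 24 are the pigeonholes.
With 144 integers one could put 6 in each residue class and have no class reach 7.
The 145th integer pushes some class to 7, so 24·6 + 1 = 145.

145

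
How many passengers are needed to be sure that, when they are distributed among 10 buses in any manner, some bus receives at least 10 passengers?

With 90 passengers one could put exactly 9 in each of the 10 buses, and no bus would reach 10.
Pigeonhole: one more passenger must land in a bus that already has 9, giving it 10.
So 10 × 9 + 1 = 91 passengers are required.

91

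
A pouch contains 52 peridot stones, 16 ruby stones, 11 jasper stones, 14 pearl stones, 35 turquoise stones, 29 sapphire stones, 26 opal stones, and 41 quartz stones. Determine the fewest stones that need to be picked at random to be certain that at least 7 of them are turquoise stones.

196

In the worst case for collecting turquoise stones, every non-turquoise stone comes out first.
There are 52 + 16 + 11 + 14 + 29 + 26 + 41 = 189 non-turquoise stones altogether.
After those, each further stone must be turquoise, so 189 + 7 = 196 draws guarantee 7 turquoise stones.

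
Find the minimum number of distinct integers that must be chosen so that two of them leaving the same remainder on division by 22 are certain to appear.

Pigeonhole: the 22 residue classes mod 22 are the pigeonholes.
With 22 integers one could put 1 in each residue class and have no class reach 2.
The 23rd integer pushes some class to 2, so 22·1 + 1 = 23.

23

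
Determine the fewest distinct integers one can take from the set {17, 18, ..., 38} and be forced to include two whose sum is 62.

A set avoiding the sum 62 can contain at most one of each pair {x, 62−x}, plus the 8 elements whose complement lies outside the range or equal to its own complement.
The integers 17, …, 31 (15 of them) are such a set: any two sum to at least 17+18 = 35 and at most 30+31 = 61 < 62.
By pigeonhole, any 16th integer completes one of the 7 pairs, so 16 choices force a sum of 62.

16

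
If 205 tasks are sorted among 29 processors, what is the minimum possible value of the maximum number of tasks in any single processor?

8

The 29 processors are the holes and the 205 tasks are the pigeons.
If every processor held at most 7 tasks, the total would be at most 29 × 7 = 203, which is less than 205.
So some processor holds at least ⌈205/29⌉ = 8 tasks.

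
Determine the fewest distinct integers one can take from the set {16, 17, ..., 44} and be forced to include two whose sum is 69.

A set avoiding the sum 69 can contain at most one of each pair {x, 69−x}, plus the 9 elements whose complement lies outside the range.
The integers 16, …, 34 (19 of them) are such a set: any two sum to at least 16+17 = 33 and at most 33+34 = 67 < 69.
Any 20th integer completes one of the 10 pairs, so 20 choices force a sum of 69.

20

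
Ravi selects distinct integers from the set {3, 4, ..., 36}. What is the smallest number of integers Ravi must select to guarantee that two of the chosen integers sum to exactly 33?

Two chosen integers sum to 33 exactly when both halves of some pair {x, 33−x} with 3 ≤ x ≤ 33−x ≤ 30 are chosen — 14 such pairs.
The remaining 6 elements (those with no distinct partner in range) can never complete a 33-sum, so the worst case takes all of them and one from each pair: 6 + 14 = 20.
Pigeonhole: the 21st integer has to be the second member of some pair, so 20 + 1 = 21.

21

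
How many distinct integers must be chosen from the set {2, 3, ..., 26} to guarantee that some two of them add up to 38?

Group the elements by complementary pair {x, 38−x}: {12,26}, {13,25}, {14,24}, …, giving 7 two-element pairs, the single value 19 (it cannot pair with itself since the integers are distinct), and 10 integers whose partner 38−x falls outside [2,26].
By the pigeonhole principle, treating each of those 18 groups as a pigeonhole, one can pick one integer per group — 18 integers — with no two summing to 38.
The 19th integer lands in an occupied pair, forcing a sum of 38.

19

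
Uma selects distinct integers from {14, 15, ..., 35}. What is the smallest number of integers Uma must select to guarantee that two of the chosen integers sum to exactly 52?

A set avoiding the sum 52 can contain at most one of each pair {x, 52−x}, plus the 4 elements whose complement lies outside the range or equal to its own complement.
The integers 14, …, 26 (13 of them) are such a set: any two sum to at least 14+15 = 29 and at most 25+26 = 51 < 52.
By the pigeonhole principle, any 14th integer completes one of the 9 pairs, so 14 choices force a sum of 52.

14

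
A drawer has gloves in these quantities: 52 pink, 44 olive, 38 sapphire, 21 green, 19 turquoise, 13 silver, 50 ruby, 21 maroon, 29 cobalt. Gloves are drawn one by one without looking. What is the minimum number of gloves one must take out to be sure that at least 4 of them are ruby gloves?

241

In the worst case for collecting ruby gloves, every non-ruby glove comes out first.
There are 52 + 44 + 38 + 21 + 19 + 13 + 21 + 29 = 237 non-ruby gloves altogether.
After those, each further glove must be ruby, so 237 + 4 = 241 draws guarantee 4 ruby gloves.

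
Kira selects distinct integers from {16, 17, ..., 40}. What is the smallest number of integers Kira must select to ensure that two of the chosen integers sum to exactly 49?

Two chosen integers sum to 49 exactly when both halves of some pair {x, 49−x} with 16 ≤ x ≤ 49−x ≤ 33 are chosen — 9 such pairs.
The remaining 7 elements (those with no distinct partner in range) can never complete a 49-sum, so the worst case takes all of them and one from each pair: 7 + 9 = 16.
Pigeonhole: the 17th integer has to be the second member of some pair, so 16 + 1 = 17.

17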